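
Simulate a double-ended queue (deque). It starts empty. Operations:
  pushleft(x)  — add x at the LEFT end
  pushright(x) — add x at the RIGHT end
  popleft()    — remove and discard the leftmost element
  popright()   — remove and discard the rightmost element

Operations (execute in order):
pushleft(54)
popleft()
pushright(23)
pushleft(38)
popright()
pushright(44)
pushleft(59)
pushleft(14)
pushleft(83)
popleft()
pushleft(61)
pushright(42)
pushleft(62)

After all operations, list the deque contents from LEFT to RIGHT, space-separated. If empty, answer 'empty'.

Answer: 62 61 14 59 38 44 42

Derivation:
pushleft(54): [54]
popleft(): []
pushright(23): [23]
pushleft(38): [38, 23]
popright(): [38]
pushright(44): [38, 44]
pushleft(59): [59, 38, 44]
pushleft(14): [14, 59, 38, 44]
pushleft(83): [83, 14, 59, 38, 44]
popleft(): [14, 59, 38, 44]
pushleft(61): [61, 14, 59, 38, 44]
pushright(42): [61, 14, 59, 38, 44, 42]
pushleft(62): [62, 61, 14, 59, 38, 44, 42]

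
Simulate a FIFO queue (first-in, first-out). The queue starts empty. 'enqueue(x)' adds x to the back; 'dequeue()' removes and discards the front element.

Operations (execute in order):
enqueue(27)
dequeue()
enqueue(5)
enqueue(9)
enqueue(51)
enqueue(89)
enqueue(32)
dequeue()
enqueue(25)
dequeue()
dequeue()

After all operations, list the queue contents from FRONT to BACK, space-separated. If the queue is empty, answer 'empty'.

Answer: 89 32 25

Derivation:
enqueue(27): [27]
dequeue(): []
enqueue(5): [5]
enqueue(9): [5, 9]
enqueue(51): [5, 9, 51]
enqueue(89): [5, 9, 51, 89]
enqueue(32): [5, 9, 51, 89, 32]
dequeue(): [9, 51, 89, 32]
enqueue(25): [9, 51, 89, 32, 25]
dequeue(): [51, 89, 32, 25]
dequeue(): [89, 32, 25]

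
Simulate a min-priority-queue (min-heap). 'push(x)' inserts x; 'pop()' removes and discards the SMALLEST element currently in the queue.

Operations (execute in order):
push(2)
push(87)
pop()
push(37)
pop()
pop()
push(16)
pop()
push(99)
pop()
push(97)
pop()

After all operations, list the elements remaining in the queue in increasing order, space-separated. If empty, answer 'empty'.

Answer: empty

Derivation:
push(2): heap contents = [2]
push(87): heap contents = [2, 87]
pop() → 2: heap contents = [87]
push(37): heap contents = [37, 87]
pop() → 37: heap contents = [87]
pop() → 87: heap contents = []
push(16): heap contents = [16]
pop() → 16: heap contents = []
push(99): heap contents = [99]
pop() → 99: heap contents = []
push(97): heap contents = [97]
pop() → 97: heap contents = []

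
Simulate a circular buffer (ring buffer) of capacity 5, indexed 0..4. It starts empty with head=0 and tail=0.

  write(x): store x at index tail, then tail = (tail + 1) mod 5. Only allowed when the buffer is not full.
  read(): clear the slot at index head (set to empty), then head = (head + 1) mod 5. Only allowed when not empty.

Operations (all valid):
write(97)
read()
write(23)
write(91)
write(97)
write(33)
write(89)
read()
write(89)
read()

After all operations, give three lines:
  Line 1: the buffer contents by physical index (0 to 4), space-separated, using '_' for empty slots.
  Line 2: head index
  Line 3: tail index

write(97): buf=[97 _ _ _ _], head=0, tail=1, size=1
read(): buf=[_ _ _ _ _], head=1, tail=1, size=0
write(23): buf=[_ 23 _ _ _], head=1, tail=2, size=1
write(91): buf=[_ 23 91 _ _], head=1, tail=3, size=2
write(97): buf=[_ 23 91 97 _], head=1, tail=4, size=3
write(33): buf=[_ 23 91 97 33], head=1, tail=0, size=4
write(89): buf=[89 23 91 97 33], head=1, tail=1, size=5
read(): buf=[89 _ 91 97 33], head=2, tail=1, size=4
write(89): buf=[89 89 91 97 33], head=2, tail=2, size=5
read(): buf=[89 89 _ 97 33], head=3, tail=2, size=4

Answer: 89 89 _ 97 33
3
2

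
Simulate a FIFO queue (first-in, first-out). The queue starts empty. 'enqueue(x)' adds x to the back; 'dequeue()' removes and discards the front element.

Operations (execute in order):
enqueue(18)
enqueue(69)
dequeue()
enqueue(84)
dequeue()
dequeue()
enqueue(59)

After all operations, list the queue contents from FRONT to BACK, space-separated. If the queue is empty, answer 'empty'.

enqueue(18): [18]
enqueue(69): [18, 69]
dequeue(): [69]
enqueue(84): [69, 84]
dequeue(): [84]
dequeue(): []
enqueue(59): [59]

Answer: 59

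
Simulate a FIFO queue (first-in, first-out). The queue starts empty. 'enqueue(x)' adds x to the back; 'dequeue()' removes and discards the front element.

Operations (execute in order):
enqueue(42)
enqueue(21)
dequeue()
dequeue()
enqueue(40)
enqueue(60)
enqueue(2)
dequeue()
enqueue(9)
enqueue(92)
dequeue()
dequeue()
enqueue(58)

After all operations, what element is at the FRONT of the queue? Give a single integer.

enqueue(42): queue = [42]
enqueue(21): queue = [42, 21]
dequeue(): queue = [21]
dequeue(): queue = []
enqueue(40): queue = [40]
enqueue(60): queue = [40, 60]
enqueue(2): queue = [40, 60, 2]
dequeue(): queue = [60, 2]
enqueue(9): queue = [60, 2, 9]
enqueue(92): queue = [60, 2, 9, 92]
dequeue(): queue = [2, 9, 92]
dequeue(): queue = [9, 92]
enqueue(58): queue = [9, 92, 58]

Answer: 9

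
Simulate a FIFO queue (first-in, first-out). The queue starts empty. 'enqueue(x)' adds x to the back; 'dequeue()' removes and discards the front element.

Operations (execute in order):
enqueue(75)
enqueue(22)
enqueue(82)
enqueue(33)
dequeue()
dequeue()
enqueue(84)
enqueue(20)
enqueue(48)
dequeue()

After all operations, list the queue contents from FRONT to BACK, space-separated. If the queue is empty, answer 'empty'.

Answer: 33 84 20 48

Derivation:
enqueue(75): [75]
enqueue(22): [75, 22]
enqueue(82): [75, 22, 82]
enqueue(33): [75, 22, 82, 33]
dequeue(): [22, 82, 33]
dequeue(): [82, 33]
enqueue(84): [82, 33, 84]
enqueue(20): [82, 33, 84, 20]
enqueue(48): [82, 33, 84, 20, 48]
dequeue(): [33, 84, 20, 48]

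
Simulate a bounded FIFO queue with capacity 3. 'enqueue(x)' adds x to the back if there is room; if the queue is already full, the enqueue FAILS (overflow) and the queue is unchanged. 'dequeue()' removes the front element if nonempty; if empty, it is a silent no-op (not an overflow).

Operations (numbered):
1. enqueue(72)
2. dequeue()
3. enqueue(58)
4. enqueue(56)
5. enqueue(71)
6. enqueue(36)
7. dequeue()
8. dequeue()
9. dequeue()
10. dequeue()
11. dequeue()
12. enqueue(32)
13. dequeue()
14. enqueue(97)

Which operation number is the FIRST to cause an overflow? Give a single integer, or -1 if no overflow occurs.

Answer: 6

Derivation:
1. enqueue(72): size=1
2. dequeue(): size=0
3. enqueue(58): size=1
4. enqueue(56): size=2
5. enqueue(71): size=3
6. enqueue(36): size=3=cap → OVERFLOW (fail)
7. dequeue(): size=2
8. dequeue(): size=1
9. dequeue(): size=0
10. dequeue(): empty, no-op, size=0
11. dequeue(): empty, no-op, size=0
12. enqueue(32): size=1
13. dequeue(): size=0
14. enqueue(97): size=1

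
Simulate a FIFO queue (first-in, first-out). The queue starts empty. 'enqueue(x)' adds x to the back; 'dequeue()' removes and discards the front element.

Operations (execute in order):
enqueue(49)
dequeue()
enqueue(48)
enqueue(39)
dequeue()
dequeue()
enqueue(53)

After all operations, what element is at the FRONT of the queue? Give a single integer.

enqueue(49): queue = [49]
dequeue(): queue = []
enqueue(48): queue = [48]
enqueue(39): queue = [48, 39]
dequeue(): queue = [39]
dequeue(): queue = []
enqueue(53): queue = [53]

Answer: 53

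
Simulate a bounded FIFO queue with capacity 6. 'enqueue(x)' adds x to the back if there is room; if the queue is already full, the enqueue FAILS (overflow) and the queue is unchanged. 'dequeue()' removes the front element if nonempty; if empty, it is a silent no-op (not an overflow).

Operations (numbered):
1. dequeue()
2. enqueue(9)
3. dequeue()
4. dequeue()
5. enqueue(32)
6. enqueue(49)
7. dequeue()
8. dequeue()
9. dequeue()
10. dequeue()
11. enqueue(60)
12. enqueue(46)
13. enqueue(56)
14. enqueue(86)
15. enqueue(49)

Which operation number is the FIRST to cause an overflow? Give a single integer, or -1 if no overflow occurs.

Answer: -1

Derivation:
1. dequeue(): empty, no-op, size=0
2. enqueue(9): size=1
3. dequeue(): size=0
4. dequeue(): empty, no-op, size=0
5. enqueue(32): size=1
6. enqueue(49): size=2
7. dequeue(): size=1
8. dequeue(): size=0
9. dequeue(): empty, no-op, size=0
10. dequeue(): empty, no-op, size=0
11. enqueue(60): size=1
12. enqueue(46): size=2
13. enqueue(56): size=3
14. enqueue(86): size=4
15. enqueue(49): size=5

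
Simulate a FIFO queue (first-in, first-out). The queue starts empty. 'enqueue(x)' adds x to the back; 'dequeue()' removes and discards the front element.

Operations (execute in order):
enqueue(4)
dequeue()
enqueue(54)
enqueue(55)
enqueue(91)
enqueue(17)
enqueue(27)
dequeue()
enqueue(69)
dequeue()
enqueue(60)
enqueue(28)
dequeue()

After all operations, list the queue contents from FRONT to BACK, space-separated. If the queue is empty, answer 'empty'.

enqueue(4): [4]
dequeue(): []
enqueue(54): [54]
enqueue(55): [54, 55]
enqueue(91): [54, 55, 91]
enqueue(17): [54, 55, 91, 17]
enqueue(27): [54, 55, 91, 17, 27]
dequeue(): [55, 91, 17, 27]
enqueue(69): [55, 91, 17, 27, 69]
dequeue(): [91, 17, 27, 69]
enqueue(60): [91, 17, 27, 69, 60]
enqueue(28): [91, 17, 27, 69, 60, 28]
dequeue(): [17, 27, 69, 60, 28]

Answer: 17 27 69 60 28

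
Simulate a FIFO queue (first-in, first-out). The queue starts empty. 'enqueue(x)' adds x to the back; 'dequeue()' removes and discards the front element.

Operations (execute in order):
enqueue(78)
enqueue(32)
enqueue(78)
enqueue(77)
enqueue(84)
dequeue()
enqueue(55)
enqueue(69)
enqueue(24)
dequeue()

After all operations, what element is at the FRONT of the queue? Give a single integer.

enqueue(78): queue = [78]
enqueue(32): queue = [78, 32]
enqueue(78): queue = [78, 32, 78]
enqueue(77): queue = [78, 32, 78, 77]
enqueue(84): queue = [78, 32, 78, 77, 84]
dequeue(): queue = [32, 78, 77, 84]
enqueue(55): queue = [32, 78, 77, 84, 55]
enqueue(69): queue = [32, 78, 77, 84, 55, 69]
enqueue(24): queue = [32, 78, 77, 84, 55, 69, 24]
dequeue(): queue = [78, 77, 84, 55, 69, 24]

Answer: 78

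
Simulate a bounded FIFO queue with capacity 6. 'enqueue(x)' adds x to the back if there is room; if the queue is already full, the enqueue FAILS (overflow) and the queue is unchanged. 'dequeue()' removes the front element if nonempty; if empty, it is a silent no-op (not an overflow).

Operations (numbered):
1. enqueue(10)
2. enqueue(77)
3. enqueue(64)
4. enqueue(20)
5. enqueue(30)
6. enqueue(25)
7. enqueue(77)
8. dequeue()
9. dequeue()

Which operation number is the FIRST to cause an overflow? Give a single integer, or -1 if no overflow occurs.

Answer: 7

Derivation:
1. enqueue(10): size=1
2. enqueue(77): size=2
3. enqueue(64): size=3
4. enqueue(20): size=4
5. enqueue(30): size=5
6. enqueue(25): size=6
7. enqueue(77): size=6=cap → OVERFLOW (fail)
8. dequeue(): size=5
9. dequeue(): size=4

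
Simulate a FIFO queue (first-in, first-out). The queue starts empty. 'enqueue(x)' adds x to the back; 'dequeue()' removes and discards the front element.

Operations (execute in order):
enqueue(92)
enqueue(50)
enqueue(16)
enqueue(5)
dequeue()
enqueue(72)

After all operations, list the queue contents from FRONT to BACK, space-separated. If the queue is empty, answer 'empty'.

enqueue(92): [92]
enqueue(50): [92, 50]
enqueue(16): [92, 50, 16]
enqueue(5): [92, 50, 16, 5]
dequeue(): [50, 16, 5]
enqueue(72): [50, 16, 5, 72]

Answer: 50 16 5 72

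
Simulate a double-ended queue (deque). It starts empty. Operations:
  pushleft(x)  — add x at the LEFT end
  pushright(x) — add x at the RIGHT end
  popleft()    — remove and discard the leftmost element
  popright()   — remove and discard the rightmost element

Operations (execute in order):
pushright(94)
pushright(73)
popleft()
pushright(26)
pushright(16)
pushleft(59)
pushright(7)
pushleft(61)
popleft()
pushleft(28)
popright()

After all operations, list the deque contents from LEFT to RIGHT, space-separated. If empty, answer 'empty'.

pushright(94): [94]
pushright(73): [94, 73]
popleft(): [73]
pushright(26): [73, 26]
pushright(16): [73, 26, 16]
pushleft(59): [59, 73, 26, 16]
pushright(7): [59, 73, 26, 16, 7]
pushleft(61): [61, 59, 73, 26, 16, 7]
popleft(): [59, 73, 26, 16, 7]
pushleft(28): [28, 59, 73, 26, 16, 7]
popright(): [28, 59, 73, 26, 16]

Answer: 28 59 73 26 16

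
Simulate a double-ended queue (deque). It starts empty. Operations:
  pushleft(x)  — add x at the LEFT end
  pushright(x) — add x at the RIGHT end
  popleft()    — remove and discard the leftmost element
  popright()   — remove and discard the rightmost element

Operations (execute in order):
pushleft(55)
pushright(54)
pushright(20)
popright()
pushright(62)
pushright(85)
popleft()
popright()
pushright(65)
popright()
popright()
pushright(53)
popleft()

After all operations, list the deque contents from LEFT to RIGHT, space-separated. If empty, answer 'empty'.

pushleft(55): [55]
pushright(54): [55, 54]
pushright(20): [55, 54, 20]
popright(): [55, 54]
pushright(62): [55, 54, 62]
pushright(85): [55, 54, 62, 85]
popleft(): [54, 62, 85]
popright(): [54, 62]
pushright(65): [54, 62, 65]
popright(): [54, 62]
popright(): [54]
pushright(53): [54, 53]
popleft(): [53]

Answer: 53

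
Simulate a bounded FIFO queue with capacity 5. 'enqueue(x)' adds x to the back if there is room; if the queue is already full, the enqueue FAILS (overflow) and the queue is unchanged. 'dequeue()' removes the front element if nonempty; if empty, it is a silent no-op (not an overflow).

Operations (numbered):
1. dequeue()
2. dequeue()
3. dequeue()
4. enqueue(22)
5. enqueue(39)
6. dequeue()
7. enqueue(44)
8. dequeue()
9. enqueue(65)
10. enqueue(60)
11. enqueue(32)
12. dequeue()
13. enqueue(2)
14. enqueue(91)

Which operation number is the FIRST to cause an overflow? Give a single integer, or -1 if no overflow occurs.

1. dequeue(): empty, no-op, size=0
2. dequeue(): empty, no-op, size=0
3. dequeue(): empty, no-op, size=0
4. enqueue(22): size=1
5. enqueue(39): size=2
6. dequeue(): size=1
7. enqueue(44): size=2
8. dequeue(): size=1
9. enqueue(65): size=2
10. enqueue(60): size=3
11. enqueue(32): size=4
12. dequeue(): size=3
13. enqueue(2): size=4
14. enqueue(91): size=5

Answer: -1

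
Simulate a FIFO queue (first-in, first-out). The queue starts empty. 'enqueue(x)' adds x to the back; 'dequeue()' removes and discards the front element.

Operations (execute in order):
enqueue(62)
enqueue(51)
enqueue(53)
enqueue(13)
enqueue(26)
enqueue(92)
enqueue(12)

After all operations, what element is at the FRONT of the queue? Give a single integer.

Answer: 62

Derivation:
enqueue(62): queue = [62]
enqueue(51): queue = [62, 51]
enqueue(53): queue = [62, 51, 53]
enqueue(13): queue = [62, 51, 53, 13]
enqueue(26): queue = [62, 51, 53, 13, 26]
enqueue(92): queue = [62, 51, 53, 13, 26, 92]
enqueue(12): queue = [62, 51, 53, 13, 26, 92, 12]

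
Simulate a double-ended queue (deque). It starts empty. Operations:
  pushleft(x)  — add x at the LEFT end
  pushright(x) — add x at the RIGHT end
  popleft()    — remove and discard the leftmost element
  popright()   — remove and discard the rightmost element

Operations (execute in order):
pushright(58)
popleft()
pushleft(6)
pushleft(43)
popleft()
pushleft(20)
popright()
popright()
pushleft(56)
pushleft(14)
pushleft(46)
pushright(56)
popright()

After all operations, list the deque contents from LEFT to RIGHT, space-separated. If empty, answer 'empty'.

pushright(58): [58]
popleft(): []
pushleft(6): [6]
pushleft(43): [43, 6]
popleft(): [6]
pushleft(20): [20, 6]
popright(): [20]
popright(): []
pushleft(56): [56]
pushleft(14): [14, 56]
pushleft(46): [46, 14, 56]
pushright(56): [46, 14, 56, 56]
popright(): [46, 14, 56]

Answer: 46 14 56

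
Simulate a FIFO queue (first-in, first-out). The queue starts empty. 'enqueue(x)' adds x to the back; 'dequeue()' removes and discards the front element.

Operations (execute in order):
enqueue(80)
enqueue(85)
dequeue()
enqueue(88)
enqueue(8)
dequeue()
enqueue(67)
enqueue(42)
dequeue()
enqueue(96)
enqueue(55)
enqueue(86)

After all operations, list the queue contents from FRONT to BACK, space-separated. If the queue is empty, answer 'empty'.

enqueue(80): [80]
enqueue(85): [80, 85]
dequeue(): [85]
enqueue(88): [85, 88]
enqueue(8): [85, 88, 8]
dequeue(): [88, 8]
enqueue(67): [88, 8, 67]
enqueue(42): [88, 8, 67, 42]
dequeue(): [8, 67, 42]
enqueue(96): [8, 67, 42, 96]
enqueue(55): [8, 67, 42, 96, 55]
enqueue(86): [8, 67, 42, 96, 55, 86]

Answer: 8 67 42 96 55 86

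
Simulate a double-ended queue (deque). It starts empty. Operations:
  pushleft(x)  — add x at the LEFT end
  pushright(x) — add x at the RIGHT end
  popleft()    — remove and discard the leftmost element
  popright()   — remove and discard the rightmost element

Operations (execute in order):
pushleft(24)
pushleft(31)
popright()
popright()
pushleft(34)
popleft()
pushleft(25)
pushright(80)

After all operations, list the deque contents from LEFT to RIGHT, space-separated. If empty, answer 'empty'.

pushleft(24): [24]
pushleft(31): [31, 24]
popright(): [31]
popright(): []
pushleft(34): [34]
popleft(): []
pushleft(25): [25]
pushright(80): [25, 80]

Answer: 25 80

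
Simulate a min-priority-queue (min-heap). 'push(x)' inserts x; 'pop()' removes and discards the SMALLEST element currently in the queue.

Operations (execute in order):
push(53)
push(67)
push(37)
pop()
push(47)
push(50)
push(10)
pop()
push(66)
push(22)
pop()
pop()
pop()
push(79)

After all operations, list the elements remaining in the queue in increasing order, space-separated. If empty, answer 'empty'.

push(53): heap contents = [53]
push(67): heap contents = [53, 67]
push(37): heap contents = [37, 53, 67]
pop() → 37: heap contents = [53, 67]
push(47): heap contents = [47, 53, 67]
push(50): heap contents = [47, 50, 53, 67]
push(10): heap contents = [10, 47, 50, 53, 67]
pop() → 10: heap contents = [47, 50, 53, 67]
push(66): heap contents = [47, 50, 53, 66, 67]
push(22): heap contents = [22, 47, 50, 53, 66, 67]
pop() → 22: heap contents = [47, 50, 53, 66, 67]
pop() → 47: heap contents = [50, 53, 66, 67]
pop() → 50: heap contents = [53, 66, 67]
push(79): heap contents = [53, 66, 67, 79]

Answer: 53 66 67 79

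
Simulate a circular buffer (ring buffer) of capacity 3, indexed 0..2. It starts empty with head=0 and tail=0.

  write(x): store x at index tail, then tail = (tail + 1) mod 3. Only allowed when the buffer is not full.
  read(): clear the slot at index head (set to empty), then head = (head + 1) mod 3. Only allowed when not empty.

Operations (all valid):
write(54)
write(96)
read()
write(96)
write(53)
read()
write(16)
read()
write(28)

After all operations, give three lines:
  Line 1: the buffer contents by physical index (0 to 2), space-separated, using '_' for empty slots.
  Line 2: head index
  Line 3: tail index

write(54): buf=[54 _ _], head=0, tail=1, size=1
write(96): buf=[54 96 _], head=0, tail=2, size=2
read(): buf=[_ 96 _], head=1, tail=2, size=1
write(96): buf=[_ 96 96], head=1, tail=0, size=2
write(53): buf=[53 96 96], head=1, tail=1, size=3
read(): buf=[53 _ 96], head=2, tail=1, size=2
write(16): buf=[53 16 96], head=2, tail=2, size=3
read(): buf=[53 16 _], head=0, tail=2, size=2
write(28): buf=[53 16 28], head=0, tail=0, size=3

Answer: 53 16 28
0
0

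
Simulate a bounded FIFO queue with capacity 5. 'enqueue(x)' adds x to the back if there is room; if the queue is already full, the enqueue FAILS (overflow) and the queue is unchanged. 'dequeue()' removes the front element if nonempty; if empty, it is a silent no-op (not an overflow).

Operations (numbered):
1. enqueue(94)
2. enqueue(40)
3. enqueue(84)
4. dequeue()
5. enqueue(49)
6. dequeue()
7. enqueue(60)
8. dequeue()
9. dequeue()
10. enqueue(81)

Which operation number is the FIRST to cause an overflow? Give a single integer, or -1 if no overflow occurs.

1. enqueue(94): size=1
2. enqueue(40): size=2
3. enqueue(84): size=3
4. dequeue(): size=2
5. enqueue(49): size=3
6. dequeue(): size=2
7. enqueue(60): size=3
8. dequeue(): size=2
9. dequeue(): size=1
10. enqueue(81): size=2

Answer: -1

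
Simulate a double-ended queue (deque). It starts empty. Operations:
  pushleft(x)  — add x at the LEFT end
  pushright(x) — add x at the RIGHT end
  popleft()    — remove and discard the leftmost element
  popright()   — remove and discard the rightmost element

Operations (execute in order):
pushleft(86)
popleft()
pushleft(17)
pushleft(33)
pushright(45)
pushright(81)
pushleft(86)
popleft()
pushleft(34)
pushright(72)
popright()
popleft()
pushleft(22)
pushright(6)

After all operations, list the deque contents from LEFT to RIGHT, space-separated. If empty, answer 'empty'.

pushleft(86): [86]
popleft(): []
pushleft(17): [17]
pushleft(33): [33, 17]
pushright(45): [33, 17, 45]
pushright(81): [33, 17, 45, 81]
pushleft(86): [86, 33, 17, 45, 81]
popleft(): [33, 17, 45, 81]
pushleft(34): [34, 33, 17, 45, 81]
pushright(72): [34, 33, 17, 45, 81, 72]
popright(): [34, 33, 17, 45, 81]
popleft(): [33, 17, 45, 81]
pushleft(22): [22, 33, 17, 45, 81]
pushright(6): [22, 33, 17, 45, 81, 6]

Answer: 22 33 17 45 81 6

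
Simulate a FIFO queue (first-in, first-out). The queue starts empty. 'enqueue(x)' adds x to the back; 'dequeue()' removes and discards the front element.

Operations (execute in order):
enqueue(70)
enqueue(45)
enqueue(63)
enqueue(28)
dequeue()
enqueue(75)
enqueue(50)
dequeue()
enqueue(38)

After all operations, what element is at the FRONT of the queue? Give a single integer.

Answer: 63

Derivation:
enqueue(70): queue = [70]
enqueue(45): queue = [70, 45]
enqueue(63): queue = [70, 45, 63]
enqueue(28): queue = [70, 45, 63, 28]
dequeue(): queue = [45, 63, 28]
enqueue(75): queue = [45, 63, 28, 75]
enqueue(50): queue = [45, 63, 28, 75, 50]
dequeue(): queue = [63, 28, 75, 50]
enqueue(38): queue = [63, 28, 75, 50, 38]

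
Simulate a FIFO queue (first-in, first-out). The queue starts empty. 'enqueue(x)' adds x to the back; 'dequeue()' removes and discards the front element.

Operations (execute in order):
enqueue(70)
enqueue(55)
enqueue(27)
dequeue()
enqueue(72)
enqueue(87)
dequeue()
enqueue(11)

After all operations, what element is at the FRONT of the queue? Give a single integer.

Answer: 27

Derivation:
enqueue(70): queue = [70]
enqueue(55): queue = [70, 55]
enqueue(27): queue = [70, 55, 27]
dequeue(): queue = [55, 27]
enqueue(72): queue = [55, 27, 72]
enqueue(87): queue = [55, 27, 72, 87]
dequeue(): queue = [27, 72, 87]
enqueue(11): queue = [27, 72, 87, 11]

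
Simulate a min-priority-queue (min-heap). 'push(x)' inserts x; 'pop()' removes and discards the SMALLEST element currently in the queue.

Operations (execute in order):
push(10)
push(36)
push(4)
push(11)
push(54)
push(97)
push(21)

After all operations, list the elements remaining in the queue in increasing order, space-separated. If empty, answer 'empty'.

Answer: 4 10 11 21 36 54 97

Derivation:
push(10): heap contents = [10]
push(36): heap contents = [10, 36]
push(4): heap contents = [4, 10, 36]
push(11): heap contents = [4, 10, 11, 36]
push(54): heap contents = [4, 10, 11, 36, 54]
push(97): heap contents = [4, 10, 11, 36, 54, 97]
push(21): heap contents = [4, 10, 11, 21, 36, 54, 97]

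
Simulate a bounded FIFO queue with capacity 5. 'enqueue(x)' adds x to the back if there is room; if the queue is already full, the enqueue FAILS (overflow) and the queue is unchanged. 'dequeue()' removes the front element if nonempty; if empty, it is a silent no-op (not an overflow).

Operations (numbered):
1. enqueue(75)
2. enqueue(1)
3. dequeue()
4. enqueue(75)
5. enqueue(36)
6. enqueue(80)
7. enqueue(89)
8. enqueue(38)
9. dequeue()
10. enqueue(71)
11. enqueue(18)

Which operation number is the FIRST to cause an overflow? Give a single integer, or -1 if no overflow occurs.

1. enqueue(75): size=1
2. enqueue(1): size=2
3. dequeue(): size=1
4. enqueue(75): size=2
5. enqueue(36): size=3
6. enqueue(80): size=4
7. enqueue(89): size=5
8. enqueue(38): size=5=cap → OVERFLOW (fail)
9. dequeue(): size=4
10. enqueue(71): size=5
11. enqueue(18): size=5=cap → OVERFLOW (fail)

Answer: 8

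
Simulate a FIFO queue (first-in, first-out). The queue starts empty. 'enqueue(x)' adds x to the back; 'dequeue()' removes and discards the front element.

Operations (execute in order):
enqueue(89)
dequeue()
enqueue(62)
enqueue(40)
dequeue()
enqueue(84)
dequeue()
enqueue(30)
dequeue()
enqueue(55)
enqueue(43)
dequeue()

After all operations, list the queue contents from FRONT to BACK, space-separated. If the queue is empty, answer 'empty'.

enqueue(89): [89]
dequeue(): []
enqueue(62): [62]
enqueue(40): [62, 40]
dequeue(): [40]
enqueue(84): [40, 84]
dequeue(): [84]
enqueue(30): [84, 30]
dequeue(): [30]
enqueue(55): [30, 55]
enqueue(43): [30, 55, 43]
dequeue(): [55, 43]

Answer: 55 43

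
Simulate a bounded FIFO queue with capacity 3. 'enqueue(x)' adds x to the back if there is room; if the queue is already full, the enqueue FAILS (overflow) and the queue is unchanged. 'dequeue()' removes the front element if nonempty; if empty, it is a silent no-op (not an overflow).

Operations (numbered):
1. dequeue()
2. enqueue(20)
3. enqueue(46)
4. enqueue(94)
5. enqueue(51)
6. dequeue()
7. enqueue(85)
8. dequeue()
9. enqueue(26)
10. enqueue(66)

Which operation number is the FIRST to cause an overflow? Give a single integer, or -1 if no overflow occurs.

1. dequeue(): empty, no-op, size=0
2. enqueue(20): size=1
3. enqueue(46): size=2
4. enqueue(94): size=3
5. enqueue(51): size=3=cap → OVERFLOW (fail)
6. dequeue(): size=2
7. enqueue(85): size=3
8. dequeue(): size=2
9. enqueue(26): size=3
10. enqueue(66): size=3=cap → OVERFLOW (fail)

Answer: 5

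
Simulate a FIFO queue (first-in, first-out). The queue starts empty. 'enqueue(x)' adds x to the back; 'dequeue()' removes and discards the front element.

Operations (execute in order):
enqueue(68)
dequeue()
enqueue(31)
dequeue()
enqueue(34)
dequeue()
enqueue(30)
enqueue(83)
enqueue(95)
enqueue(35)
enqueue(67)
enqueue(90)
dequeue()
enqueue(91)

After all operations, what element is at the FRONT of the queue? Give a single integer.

Answer: 83

Derivation:
enqueue(68): queue = [68]
dequeue(): queue = []
enqueue(31): queue = [31]
dequeue(): queue = []
enqueue(34): queue = [34]
dequeue(): queue = []
enqueue(30): queue = [30]
enqueue(83): queue = [30, 83]
enqueue(95): queue = [30, 83, 95]
enqueue(35): queue = [30, 83, 95, 35]
enqueue(67): queue = [30, 83, 95, 35, 67]
enqueue(90): queue = [30, 83, 95, 35, 67, 90]
dequeue(): queue = [83, 95, 35, 67, 90]
enqueue(91): queue = [83, 95, 35, 67, 90, 91]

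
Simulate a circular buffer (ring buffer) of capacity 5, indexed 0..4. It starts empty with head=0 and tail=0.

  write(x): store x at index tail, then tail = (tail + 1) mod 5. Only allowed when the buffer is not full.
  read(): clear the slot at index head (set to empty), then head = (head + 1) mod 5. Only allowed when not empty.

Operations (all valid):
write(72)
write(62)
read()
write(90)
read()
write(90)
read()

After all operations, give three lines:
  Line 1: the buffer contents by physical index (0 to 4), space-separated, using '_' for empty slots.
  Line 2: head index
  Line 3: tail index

Answer: _ _ _ 90 _
3
4

Derivation:
write(72): buf=[72 _ _ _ _], head=0, tail=1, size=1
write(62): buf=[72 62 _ _ _], head=0, tail=2, size=2
read(): buf=[_ 62 _ _ _], head=1, tail=2, size=1
write(90): buf=[_ 62 90 _ _], head=1, tail=3, size=2
read(): buf=[_ _ 90 _ _], head=2, tail=3, size=1
write(90): buf=[_ _ 90 90 _], head=2, tail=4, size=2
read(): buf=[_ _ _ 90 _], head=3, tail=4, size=1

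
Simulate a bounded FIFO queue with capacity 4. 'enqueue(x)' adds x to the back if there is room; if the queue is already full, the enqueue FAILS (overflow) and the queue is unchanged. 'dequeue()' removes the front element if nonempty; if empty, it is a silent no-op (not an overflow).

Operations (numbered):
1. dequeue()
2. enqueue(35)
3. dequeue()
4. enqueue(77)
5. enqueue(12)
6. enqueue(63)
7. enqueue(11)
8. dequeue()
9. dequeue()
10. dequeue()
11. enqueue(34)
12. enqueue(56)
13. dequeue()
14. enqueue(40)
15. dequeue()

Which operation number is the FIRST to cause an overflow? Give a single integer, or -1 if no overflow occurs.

Answer: -1

Derivation:
1. dequeue(): empty, no-op, size=0
2. enqueue(35): size=1
3. dequeue(): size=0
4. enqueue(77): size=1
5. enqueue(12): size=2
6. enqueue(63): size=3
7. enqueue(11): size=4
8. dequeue(): size=3
9. dequeue(): size=2
10. dequeue(): size=1
11. enqueue(34): size=2
12. enqueue(56): size=3
13. dequeue(): size=2
14. enqueue(40): size=3
15. dequeue(): size=2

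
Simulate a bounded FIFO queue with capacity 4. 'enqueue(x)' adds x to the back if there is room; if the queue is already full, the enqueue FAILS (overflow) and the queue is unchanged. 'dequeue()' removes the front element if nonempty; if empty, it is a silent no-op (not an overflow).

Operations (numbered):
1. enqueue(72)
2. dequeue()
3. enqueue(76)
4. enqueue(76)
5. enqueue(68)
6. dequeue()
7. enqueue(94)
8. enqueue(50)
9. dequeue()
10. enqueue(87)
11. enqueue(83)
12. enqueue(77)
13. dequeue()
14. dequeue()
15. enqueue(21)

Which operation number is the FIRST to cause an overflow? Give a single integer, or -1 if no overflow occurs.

Answer: 11

Derivation:
1. enqueue(72): size=1
2. dequeue(): size=0
3. enqueue(76): size=1
4. enqueue(76): size=2
5. enqueue(68): size=3
6. dequeue(): size=2
7. enqueue(94): size=3
8. enqueue(50): size=4
9. dequeue(): size=3
10. enqueue(87): size=4
11. enqueue(83): size=4=cap → OVERFLOW (fail)
12. enqueue(77): size=4=cap → OVERFLOW (fail)
13. dequeue(): size=3
14. dequeue(): size=2
15. enqueue(21): size=3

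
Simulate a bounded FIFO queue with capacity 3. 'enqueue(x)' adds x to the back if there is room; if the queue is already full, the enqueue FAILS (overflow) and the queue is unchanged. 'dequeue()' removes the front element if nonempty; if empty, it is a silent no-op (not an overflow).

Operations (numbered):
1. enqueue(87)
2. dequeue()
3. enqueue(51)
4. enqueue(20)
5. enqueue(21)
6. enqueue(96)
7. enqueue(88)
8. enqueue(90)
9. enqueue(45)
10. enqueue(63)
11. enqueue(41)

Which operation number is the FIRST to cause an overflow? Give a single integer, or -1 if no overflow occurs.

Answer: 6

Derivation:
1. enqueue(87): size=1
2. dequeue(): size=0
3. enqueue(51): size=1
4. enqueue(20): size=2
5. enqueue(21): size=3
6. enqueue(96): size=3=cap → OVERFLOW (fail)
7. enqueue(88): size=3=cap → OVERFLOW (fail)
8. enqueue(90): size=3=cap → OVERFLOW (fail)
9. enqueue(45): size=3=cap → OVERFLOW (fail)
10. enqueue(63): size=3=cap → OVERFLOW (fail)
11. enqueue(41): size=3=cap → OVERFLOW (fail)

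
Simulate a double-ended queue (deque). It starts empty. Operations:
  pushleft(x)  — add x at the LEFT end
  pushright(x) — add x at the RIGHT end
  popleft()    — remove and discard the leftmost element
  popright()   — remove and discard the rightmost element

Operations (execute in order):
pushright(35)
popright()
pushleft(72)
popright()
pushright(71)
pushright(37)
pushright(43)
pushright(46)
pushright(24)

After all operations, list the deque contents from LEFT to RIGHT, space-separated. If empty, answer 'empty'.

pushright(35): [35]
popright(): []
pushleft(72): [72]
popright(): []
pushright(71): [71]
pushright(37): [71, 37]
pushright(43): [71, 37, 43]
pushright(46): [71, 37, 43, 46]
pushright(24): [71, 37, 43, 46, 24]

Answer: 71 37 43 46 24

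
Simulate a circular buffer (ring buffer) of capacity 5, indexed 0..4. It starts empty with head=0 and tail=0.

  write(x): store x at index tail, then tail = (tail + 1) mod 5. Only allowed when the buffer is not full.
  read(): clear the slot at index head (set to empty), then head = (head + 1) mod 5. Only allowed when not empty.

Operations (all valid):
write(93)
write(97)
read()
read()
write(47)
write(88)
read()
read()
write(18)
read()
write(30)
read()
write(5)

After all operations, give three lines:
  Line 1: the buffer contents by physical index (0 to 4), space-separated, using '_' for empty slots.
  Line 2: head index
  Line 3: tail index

Answer: _ 5 _ _ _
1
2

Derivation:
write(93): buf=[93 _ _ _ _], head=0, tail=1, size=1
write(97): buf=[93 97 _ _ _], head=0, tail=2, size=2
read(): buf=[_ 97 _ _ _], head=1, tail=2, size=1
read(): buf=[_ _ _ _ _], head=2, tail=2, size=0
write(47): buf=[_ _ 47 _ _], head=2, tail=3, size=1
write(88): buf=[_ _ 47 88 _], head=2, tail=4, size=2
read(): buf=[_ _ _ 88 _], head=3, tail=4, size=1
read(): buf=[_ _ _ _ _], head=4, tail=4, size=0
write(18): buf=[_ _ _ _ 18], head=4, tail=0, size=1
read(): buf=[_ _ _ _ _], head=0, tail=0, size=0
write(30): buf=[30 _ _ _ _], head=0, tail=1, size=1
read(): buf=[_ _ _ _ _], head=1, tail=1, size=0
write(5): buf=[_ 5 _ _ _], head=1, tail=2, size=1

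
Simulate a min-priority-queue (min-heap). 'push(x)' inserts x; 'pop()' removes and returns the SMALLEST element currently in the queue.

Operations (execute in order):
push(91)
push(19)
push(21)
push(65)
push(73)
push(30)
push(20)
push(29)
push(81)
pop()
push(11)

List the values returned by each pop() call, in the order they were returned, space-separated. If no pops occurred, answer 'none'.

Answer: 19

Derivation:
push(91): heap contents = [91]
push(19): heap contents = [19, 91]
push(21): heap contents = [19, 21, 91]
push(65): heap contents = [19, 21, 65, 91]
push(73): heap contents = [19, 21, 65, 73, 91]
push(30): heap contents = [19, 21, 30, 65, 73, 91]
push(20): heap contents = [19, 20, 21, 30, 65, 73, 91]
push(29): heap contents = [19, 20, 21, 29, 30, 65, 73, 91]
push(81): heap contents = [19, 20, 21, 29, 30, 65, 73, 81, 91]
pop() → 19: heap contents = [20, 21, 29, 30, 65, 73, 81, 91]
push(11): heap contents = [11, 20, 21, 29, 30, 65, 73, 81, 91]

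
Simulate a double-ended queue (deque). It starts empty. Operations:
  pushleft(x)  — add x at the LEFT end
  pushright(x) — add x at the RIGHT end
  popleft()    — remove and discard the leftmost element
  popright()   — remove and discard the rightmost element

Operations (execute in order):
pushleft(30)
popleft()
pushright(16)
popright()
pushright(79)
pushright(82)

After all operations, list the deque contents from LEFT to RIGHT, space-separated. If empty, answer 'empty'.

pushleft(30): [30]
popleft(): []
pushright(16): [16]
popright(): []
pushright(79): [79]
pushright(82): [79, 82]

Answer: 79 82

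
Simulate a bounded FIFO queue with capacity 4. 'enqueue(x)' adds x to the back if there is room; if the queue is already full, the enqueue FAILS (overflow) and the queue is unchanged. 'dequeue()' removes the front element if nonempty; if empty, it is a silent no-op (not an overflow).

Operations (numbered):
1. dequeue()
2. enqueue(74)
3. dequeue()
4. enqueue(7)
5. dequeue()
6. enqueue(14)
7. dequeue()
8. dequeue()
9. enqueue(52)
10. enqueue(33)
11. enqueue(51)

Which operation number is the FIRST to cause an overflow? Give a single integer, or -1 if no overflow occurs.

1. dequeue(): empty, no-op, size=0
2. enqueue(74): size=1
3. dequeue(): size=0
4. enqueue(7): size=1
5. dequeue(): size=0
6. enqueue(14): size=1
7. dequeue(): size=0
8. dequeue(): empty, no-op, size=0
9. enqueue(52): size=1
10. enqueue(33): size=2
11. enqueue(51): size=3

Answer: -1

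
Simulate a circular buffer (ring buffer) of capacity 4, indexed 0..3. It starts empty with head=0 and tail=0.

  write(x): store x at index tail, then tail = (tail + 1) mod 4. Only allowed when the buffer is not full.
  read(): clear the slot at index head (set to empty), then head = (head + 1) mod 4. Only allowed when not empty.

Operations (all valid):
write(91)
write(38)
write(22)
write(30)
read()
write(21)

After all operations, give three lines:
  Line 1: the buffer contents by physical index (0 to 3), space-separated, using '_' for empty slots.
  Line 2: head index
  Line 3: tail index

write(91): buf=[91 _ _ _], head=0, tail=1, size=1
write(38): buf=[91 38 _ _], head=0, tail=2, size=2
write(22): buf=[91 38 22 _], head=0, tail=3, size=3
write(30): buf=[91 38 22 30], head=0, tail=0, size=4
read(): buf=[_ 38 22 30], head=1, tail=0, size=3
write(21): buf=[21 38 22 30], head=1, tail=1, size=4

Answer: 21 38 22 30
1
1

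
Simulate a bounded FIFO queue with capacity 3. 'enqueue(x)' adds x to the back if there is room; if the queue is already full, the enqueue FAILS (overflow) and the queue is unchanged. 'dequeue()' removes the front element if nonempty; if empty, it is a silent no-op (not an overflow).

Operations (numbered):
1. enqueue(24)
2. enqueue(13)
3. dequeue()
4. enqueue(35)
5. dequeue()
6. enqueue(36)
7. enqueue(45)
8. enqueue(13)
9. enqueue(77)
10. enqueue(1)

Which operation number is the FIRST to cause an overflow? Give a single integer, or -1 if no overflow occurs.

1. enqueue(24): size=1
2. enqueue(13): size=2
3. dequeue(): size=1
4. enqueue(35): size=2
5. dequeue(): size=1
6. enqueue(36): size=2
7. enqueue(45): size=3
8. enqueue(13): size=3=cap → OVERFLOW (fail)
9. enqueue(77): size=3=cap → OVERFLOW (fail)
10. enqueue(1): size=3=cap → OVERFLOW (fail)

Answer: 8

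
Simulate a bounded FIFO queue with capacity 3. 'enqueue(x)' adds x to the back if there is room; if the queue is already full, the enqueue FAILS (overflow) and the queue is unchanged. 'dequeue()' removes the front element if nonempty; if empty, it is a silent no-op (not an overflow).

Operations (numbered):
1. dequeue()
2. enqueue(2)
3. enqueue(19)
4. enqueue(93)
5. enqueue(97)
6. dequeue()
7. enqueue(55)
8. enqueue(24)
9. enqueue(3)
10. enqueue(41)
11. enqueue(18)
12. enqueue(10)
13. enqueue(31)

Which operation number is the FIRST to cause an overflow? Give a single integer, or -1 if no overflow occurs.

Answer: 5

Derivation:
1. dequeue(): empty, no-op, size=0
2. enqueue(2): size=1
3. enqueue(19): size=2
4. enqueue(93): size=3
5. enqueue(97): size=3=cap → OVERFLOW (fail)
6. dequeue(): size=2
7. enqueue(55): size=3
8. enqueue(24): size=3=cap → OVERFLOW (fail)
9. enqueue(3): size=3=cap → OVERFLOW (fail)
10. enqueue(41): size=3=cap → OVERFLOW (fail)
11. enqueue(18): size=3=cap → OVERFLOW (fail)
12. enqueue(10): size=3=cap → OVERFLOW (fail)
13. enqueue(31): size=3=cap → OVERFLOW (fail)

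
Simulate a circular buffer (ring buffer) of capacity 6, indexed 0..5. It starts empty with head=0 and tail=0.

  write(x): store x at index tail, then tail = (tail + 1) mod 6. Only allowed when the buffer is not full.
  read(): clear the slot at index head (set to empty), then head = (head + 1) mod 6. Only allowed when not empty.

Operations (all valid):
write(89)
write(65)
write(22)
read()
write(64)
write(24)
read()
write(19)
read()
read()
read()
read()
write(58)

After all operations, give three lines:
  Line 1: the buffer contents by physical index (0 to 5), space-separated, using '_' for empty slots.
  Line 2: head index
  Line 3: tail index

write(89): buf=[89 _ _ _ _ _], head=0, tail=1, size=1
write(65): buf=[89 65 _ _ _ _], head=0, tail=2, size=2
write(22): buf=[89 65 22 _ _ _], head=0, tail=3, size=3
read(): buf=[_ 65 22 _ _ _], head=1, tail=3, size=2
write(64): buf=[_ 65 22 64 _ _], head=1, tail=4, size=3
write(24): buf=[_ 65 22 64 24 _], head=1, tail=5, size=4
read(): buf=[_ _ 22 64 24 _], head=2, tail=5, size=3
write(19): buf=[_ _ 22 64 24 19], head=2, tail=0, size=4
read(): buf=[_ _ _ 64 24 19], head=3, tail=0, size=3
read(): buf=[_ _ _ _ 24 19], head=4, tail=0, size=2
read(): buf=[_ _ _ _ _ 19], head=5, tail=0, size=1
read(): buf=[_ _ _ _ _ _], head=0, tail=0, size=0
write(58): buf=[58 _ _ _ _ _], head=0, tail=1, size=1

Answer: 58 _ _ _ _ _
0
1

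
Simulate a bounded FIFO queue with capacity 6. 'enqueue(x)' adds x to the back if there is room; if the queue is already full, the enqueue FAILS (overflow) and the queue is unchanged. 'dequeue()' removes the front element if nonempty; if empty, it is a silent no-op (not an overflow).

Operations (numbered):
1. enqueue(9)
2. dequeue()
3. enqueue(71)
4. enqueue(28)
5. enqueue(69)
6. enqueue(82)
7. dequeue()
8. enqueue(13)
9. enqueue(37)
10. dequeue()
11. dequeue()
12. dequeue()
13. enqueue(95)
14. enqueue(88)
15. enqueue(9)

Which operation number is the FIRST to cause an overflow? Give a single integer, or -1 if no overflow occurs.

1. enqueue(9): size=1
2. dequeue(): size=0
3. enqueue(71): size=1
4. enqueue(28): size=2
5. enqueue(69): size=3
6. enqueue(82): size=4
7. dequeue(): size=3
8. enqueue(13): size=4
9. enqueue(37): size=5
10. dequeue(): size=4
11. dequeue(): size=3
12. dequeue(): size=2
13. enqueue(95): size=3
14. enqueue(88): size=4
15. enqueue(9): size=5

Answer: -1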